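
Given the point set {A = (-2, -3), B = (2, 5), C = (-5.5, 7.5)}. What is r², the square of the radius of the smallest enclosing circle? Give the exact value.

31.25

Side lengths²: AB² = 80, AC² = 122.5, BC² = 62.5.
Since AC² = 122.5 < 80 + 62.5 = 142.5, the triangle is acute, so the smallest enclosing circle is the circumcircle.
Circumcentre = (-3, 2.5), r² = 31.25.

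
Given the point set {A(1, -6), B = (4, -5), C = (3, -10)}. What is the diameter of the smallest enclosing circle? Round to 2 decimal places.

5.15

Side lengths²: AB² = 10, AC² = 20, BC² = 26.
Since BC² = 26 < 20 + 10 = 30, the triangle is acute, so the smallest enclosing circle is the circumcircle.
Circumcentre = (22/7, -52/7), r² = 325/49.
Diameter = 2r = 2√(325/49) ≈ 5.15.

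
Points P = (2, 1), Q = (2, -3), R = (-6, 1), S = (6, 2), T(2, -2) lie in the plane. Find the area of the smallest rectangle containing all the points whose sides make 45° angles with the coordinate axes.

In coordinates u = x + y, v = x − y the rectangle is axis-aligned; the map (x,y)→(u,v) scales areas by 2.
u-values: 3, -1, -5, 8, 0; range = 8 − (-5) = 13.
v-values: 1, 5, -7, 4, 4; range = 5 − (-7) = 12.
Area = (13 × 12) / 2 = 78.

78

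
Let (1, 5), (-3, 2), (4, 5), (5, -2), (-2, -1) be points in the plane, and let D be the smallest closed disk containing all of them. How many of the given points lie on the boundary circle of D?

By Welzl's lemma the MEC is supported by two points (diametrically opposite) or three points (on a circumcircle).
The minimum enclosing circle is determined by three boundary points: (-3, 2), (4, 5), (5, -2).
Their circumcentre is (20/13, 14/13) with r² = 3625/169.
The farthest remaining point (-2, -1) is at distance² 2845/169 ≤ 3625/169.
The points at distance exactly r from the centre are (-3, 2), (4, 5), (5, -2) — 3 points.

3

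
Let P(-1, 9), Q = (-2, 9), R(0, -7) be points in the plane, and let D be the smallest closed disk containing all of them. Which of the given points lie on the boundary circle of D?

Side lengths²: PQ² = 1, PR² = 257, QR² = 260.
Since QR² = 260 ≥ 257 + 1 = 258, the angle opposite QR is not acute, so the smallest enclosing circle has QR as diameter.
Centre = midpoint of QR = (-1, 1), r² = 260/4 = 65.
The points at distance exactly r from the centre are Q, R — 2 points.

Q, R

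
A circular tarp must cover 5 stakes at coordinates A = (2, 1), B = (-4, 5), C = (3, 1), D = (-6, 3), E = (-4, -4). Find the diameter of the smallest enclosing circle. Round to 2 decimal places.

A smallest enclosing disk is always determined by at most three of the input points on its boundary.
The minimum enclosing circle is determined by three boundary points: B, C, E.
Their circumcentre is (-27/14, 0.5) with r² = 2405/98.
The farthest remaining point D is at distance² 2237/98 ≤ 2405/98.
Diameter = 2r = 2√(2405/98) ≈ 9.91.

9.91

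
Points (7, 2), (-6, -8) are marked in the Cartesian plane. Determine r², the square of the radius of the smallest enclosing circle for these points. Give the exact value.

67.25

The smallest circle enclosing two points has them as diameter endpoints.
Centre = midpoint = (0.5, -3); r² = |(7, 2)−(-6, -8)|²/4 = 269/4 = 67.25.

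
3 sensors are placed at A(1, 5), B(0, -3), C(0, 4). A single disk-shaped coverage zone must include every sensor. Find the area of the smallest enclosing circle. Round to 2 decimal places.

Side lengths²: AB² = 65, AC² = 2, BC² = 49.
Since AB² = 65 ≥ 49 + 2 = 51, the angle opposite AB is not acute, so the smallest enclosing circle has AB as diameter.
Centre = midpoint of AB = (0.5, 1), r² = 65/4 = 16.25.
Area = π·r² = π·16.25 ≈ 51.05.

51.05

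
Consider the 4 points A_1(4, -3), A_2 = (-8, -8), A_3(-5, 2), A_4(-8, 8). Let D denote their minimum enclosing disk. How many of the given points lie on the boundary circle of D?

3

By Welzl's lemma the MEC is supported by two points (diametrically opposite) or three points (on a circumcircle).
The minimum enclosing circle is determined by three boundary points: A_1, A_2, A_4.
Their circumcentre is (-103/24, 0) with r² = 44785/576.
The farthest remaining point A_3 is at distance² 2593/576 ≤ 44785/576.
The points at distance exactly r from the centre are A_1, A_2, A_4 — 3 points.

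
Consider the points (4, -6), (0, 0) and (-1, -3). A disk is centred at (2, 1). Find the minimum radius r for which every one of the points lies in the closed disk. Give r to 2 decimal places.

7.28

The required radius is the distance from (2, 1) to the farthest point.
Squared distances: 53, 5, 25.
Maximum is 53, attained at (4, -6).
r = √53 ≈ 7.28.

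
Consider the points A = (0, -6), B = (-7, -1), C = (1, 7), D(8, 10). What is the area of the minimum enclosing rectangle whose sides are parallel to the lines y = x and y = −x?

156

In coordinates u = x + y, v = x − y the rectangle is axis-aligned; the map (x,y)→(u,v) scales areas by 2.
u-values: -6, -8, 8, 18; range = 18 − (-8) = 26.
v-values: 6, -6, -6, -2; range = 6 − (-6) = 12.
Area = (26 × 12) / 2 = 156.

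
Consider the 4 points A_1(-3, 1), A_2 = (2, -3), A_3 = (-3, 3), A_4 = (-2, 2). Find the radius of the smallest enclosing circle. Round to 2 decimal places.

3.91

A smallest enclosing disk is always determined by at most three of the input points on its boundary.
The farthest pair is A_2–A_3 with squared distance 61. The circle on this segment as diameter has centre (-0.5, 0) and r² = 61/4 = 15.25.
Check A_1: distance² to centre = 7.25 ≤ 15.25, so it lies inside.
All remaining points lie in this disk, and no smaller disk contains both endpoints, so this is the minimum enclosing circle.
r = √(15.25) ≈ 3.91.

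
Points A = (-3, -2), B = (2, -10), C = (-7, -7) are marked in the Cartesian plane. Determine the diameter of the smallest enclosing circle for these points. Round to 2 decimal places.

10.05

Side lengths²: AB² = 89, AC² = 41, BC² = 90.
Since BC² = 90 < 89 + 41 = 130, the triangle is acute, so the smallest enclosing circle is the circumcircle.
Circumcentre = (-75/38, -263/38), r² = 18245/722.
Diameter = 2r = 2√(18245/722) ≈ 10.05.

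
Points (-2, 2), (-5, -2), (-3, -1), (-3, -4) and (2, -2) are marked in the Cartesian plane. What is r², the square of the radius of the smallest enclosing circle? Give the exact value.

12.5

The minimum enclosing circle of a finite set is fixed by two of the points (as a diameter) or three (as a circumcircle).
The minimum enclosing circle is determined by three boundary points: (-2, 2), (-5, -2), (2, -2).
Their circumcentre is (-1.5, -1.5) with r² = 12.5.
The farthest remaining point (-3, -4) is at distance² 8.5 ≤ 12.5.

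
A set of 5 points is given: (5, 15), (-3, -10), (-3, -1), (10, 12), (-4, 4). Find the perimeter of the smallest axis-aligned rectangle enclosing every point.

78

Width = max x − min x = 10 − (-4) = 14.
Height = max y − min y = 15 − (-10) = 25.
Perimeter = 2(14 + 25) = 78.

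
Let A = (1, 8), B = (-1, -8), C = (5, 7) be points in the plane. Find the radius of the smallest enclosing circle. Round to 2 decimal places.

Side lengths²: AB² = 260, AC² = 17, BC² = 261.
Since BC² = 261 < 260 + 17 = 277, the triangle is acute, so the smallest enclosing circle is the circumcircle.
Circumcentre = (12/11, -3/22), r² = 32045/484.
r = √(32045/484) ≈ 8.14.

8.14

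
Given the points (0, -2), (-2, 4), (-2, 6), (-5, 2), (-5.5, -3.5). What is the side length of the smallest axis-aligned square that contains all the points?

The bounding box has width 5.5 and height 9.5.
An axis-aligned square enclosing the set must have side ≥ max(width, height).
So the minimum side is max(5.5, 9.5) = 9.5.

9.5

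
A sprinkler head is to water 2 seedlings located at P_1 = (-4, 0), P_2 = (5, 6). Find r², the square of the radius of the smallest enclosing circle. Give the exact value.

The smallest circle enclosing two points has them as diameter endpoints.
Centre = midpoint = (0.5, 3); r² = |P_1P_2|²/4 = 117/4 = 29.25.

29.25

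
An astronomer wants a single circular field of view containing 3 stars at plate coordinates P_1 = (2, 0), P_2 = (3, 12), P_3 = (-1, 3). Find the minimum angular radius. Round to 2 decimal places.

Side lengths²: P_1P_2² = 145, P_1P_3² = 18, P_2P_3² = 97.
Since P_1P_2² = 145 ≥ 97 + 18 = 115, the angle opposite P_1P_2 is not acute, so the smallest enclosing circle has P_1P_2 as diameter.
Centre = midpoint of P_1P_2 = (2.5, 6), r² = 145/4 = 36.25.
r = √(36.25) ≈ 6.02.

6.02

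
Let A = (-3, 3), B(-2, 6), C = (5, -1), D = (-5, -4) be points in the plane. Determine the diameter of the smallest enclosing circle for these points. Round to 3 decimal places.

A smallest enclosing disk is always determined by at most three of the input points on its boundary.
The minimum enclosing circle is determined by three boundary points: B, C, D.
Their circumcentre is (-21/26, 5/26) with r² = 11881/338.
The farthest remaining point A is at distance² 4289/338 ≤ 11881/338.
Diameter = 2r = 2√(11881/338) ≈ 11.858.

11.858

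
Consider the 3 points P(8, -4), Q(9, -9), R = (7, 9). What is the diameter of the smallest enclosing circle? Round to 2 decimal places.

18.11

Side lengths²: PQ² = 26, PR² = 170, QR² = 328.
Since QR² = 328 ≥ 170 + 26 = 196, the angle opposite QR is not acute, so the smallest enclosing circle has QR as diameter.
Centre = midpoint of QR = (8, 0), r² = 328/4 = 82.
Diameter = 2r = 2√82 ≈ 18.11.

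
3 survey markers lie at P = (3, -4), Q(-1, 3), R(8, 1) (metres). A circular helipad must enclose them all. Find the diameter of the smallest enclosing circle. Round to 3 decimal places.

Side lengths²: PQ² = 65, PR² = 50, QR² = 85.
Since QR² = 85 < 65 + 50 = 115, the triangle is acute, so the smallest enclosing circle is the circumcircle.
Circumcentre = (71/22, 17/22), r² = 5525/242.
Diameter = 2r = 2√(5525/242) ≈ 9.556.

9.556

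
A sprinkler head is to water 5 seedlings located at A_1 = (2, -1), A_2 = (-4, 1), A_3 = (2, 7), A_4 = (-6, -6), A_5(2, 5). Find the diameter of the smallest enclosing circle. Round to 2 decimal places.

15.26

By Welzl's lemma the MEC is supported by two points (diametrically opposite) or three points (on a circumcircle).
The farthest pair is A_3–A_4 with squared distance 233. The circle on this segment as diameter has centre (-2, 0.5) and r² = 233/4 = 58.25.
Check A_1: distance² to centre = 18.25 ≤ 58.25, so it lies inside.
All remaining points lie in this disk, and no smaller disk contains both endpoints, so this is the minimum enclosing circle.
Diameter = 2r = 2√(58.25) ≈ 15.26.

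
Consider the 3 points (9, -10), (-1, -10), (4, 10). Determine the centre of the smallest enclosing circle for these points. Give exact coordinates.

Call the three points A, B, C in the order given.
Side lengths²: AB² = 100, AC² = 425, BC² = 425.
Since BC² = 425 < 425 + 100 = 525, the triangle is acute, so the smallest enclosing circle is the circumcircle.
Circumcentre = (4, -0.625), r² = 112.890625.
Centre = (4, -0.625).

(4, -0.625)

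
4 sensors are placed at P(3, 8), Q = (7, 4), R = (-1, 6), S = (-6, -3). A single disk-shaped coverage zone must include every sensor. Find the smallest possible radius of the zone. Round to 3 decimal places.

The minimum enclosing circle of a finite set is fixed by two of the points (as a diameter) or three (as a circumcircle).
The minimum enclosing circle is determined by three boundary points: P, Q, S.
Their circumcentre is (0.15, 1.15) with r² = 55.045.
The farthest remaining point R is at distance² 24.845 ≤ 55.045.
r = √(55.045) ≈ 7.419.

7.419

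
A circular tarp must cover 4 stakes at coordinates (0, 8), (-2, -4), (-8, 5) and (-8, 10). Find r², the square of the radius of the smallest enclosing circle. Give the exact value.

58

By Welzl's lemma the MEC is supported by two points (diametrically opposite) or three points (on a circumcircle).
The farthest pair is (-2, -4)–(-8, 10) with squared distance 232. The circle on this segment as diameter has centre (-5, 3) and r² = 232/4 = 58.
Check (0, 8): distance² to centre = 50 ≤ 58, so it lies inside.
All remaining points lie in this disk, and no smaller disk contains both endpoints, so this is the minimum enclosing circle.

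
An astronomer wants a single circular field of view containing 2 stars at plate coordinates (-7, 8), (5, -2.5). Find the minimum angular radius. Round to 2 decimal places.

7.97

The smallest circle enclosing two points has them as diameter endpoints.
Centre = midpoint = (-1, 2.75); r² = |(-7, 8)−(5, -2.5)|²/4 = 254.25/4 = 63.5625.
r = √(63.5625) ≈ 7.97.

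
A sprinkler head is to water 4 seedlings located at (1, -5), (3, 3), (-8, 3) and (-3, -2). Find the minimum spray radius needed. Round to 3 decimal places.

6.206

A smallest enclosing disk is always determined by at most three of the input points on its boundary.
The minimum enclosing circle is determined by three boundary points: (1, -5), (3, 3), (-8, 3).
Their circumcentre is (-2.5, 0.125) with r² = 38.515625.
The farthest remaining point (-3, -2) is at distance² 4.765625 ≤ 38.515625.
r = √(38.515625) ≈ 6.206.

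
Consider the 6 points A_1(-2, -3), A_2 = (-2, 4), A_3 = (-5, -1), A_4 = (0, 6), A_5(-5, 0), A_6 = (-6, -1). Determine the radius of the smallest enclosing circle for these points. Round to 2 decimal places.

The minimum enclosing circle of a finite set is fixed by two of the points (as a diameter) or three (as a circumcircle).
The minimum enclosing circle is determined by three boundary points: A_1, A_4, A_6.
Their circumcentre is (-2.125, 1.75) with r² = 22.578125.
The farthest remaining point A_3 is at distance² 15.828125 ≤ 22.578125.
r = √(22.578125) ≈ 4.75.

4.75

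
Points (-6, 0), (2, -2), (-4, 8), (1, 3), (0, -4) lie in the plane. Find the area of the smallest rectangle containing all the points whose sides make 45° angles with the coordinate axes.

In coordinates u = x + y, v = x − y the rectangle is axis-aligned; the map (x,y)→(u,v) scales areas by 2.
u-values: -6, 0, 4, 4, -4; range = 4 − (-6) = 10.
v-values: -6, 4, -12, -2, 4; range = 4 − (-12) = 16.
Area = (10 × 16) / 2 = 80.

80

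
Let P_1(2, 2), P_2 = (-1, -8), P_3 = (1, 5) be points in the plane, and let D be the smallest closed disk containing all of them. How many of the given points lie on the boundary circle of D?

Side lengths²: P_1P_2² = 109, P_1P_3² = 10, P_2P_3² = 173.
Since P_2P_3² = 173 ≥ 109 + 10 = 119, the angle opposite P_2P_3 is not acute, so the smallest enclosing circle has P_2P_3 as diameter.
Centre = midpoint of P_2P_3 = (0, -1.5), r² = 173/4 = 43.25.
The points at distance exactly r from the centre are P_2, P_3 — 2 points.

2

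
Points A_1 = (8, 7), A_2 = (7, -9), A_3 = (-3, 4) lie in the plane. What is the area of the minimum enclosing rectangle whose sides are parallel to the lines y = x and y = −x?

195.5

In coordinates u = x + y, v = x − y the rectangle is axis-aligned; the map (x,y)→(u,v) scales areas by 2.
u-values: 15, -2, 1; range = 15 − (-2) = 17.
v-values: 1, 16, -7; range = 16 − (-7) = 23.
Area = (17 × 23) / 2 = 195.5.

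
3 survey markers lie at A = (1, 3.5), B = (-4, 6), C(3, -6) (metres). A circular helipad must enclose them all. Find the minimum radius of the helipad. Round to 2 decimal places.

Side lengths²: AB² = 31.25, AC² = 94.25, BC² = 193.
Since BC² = 193 ≥ 94.25 + 31.25 = 125.5, the angle opposite BC is not acute, so the smallest enclosing circle has BC as diameter.
Centre = midpoint of BC = (-0.5, 0), r² = 193/4 = 48.25.
r = √(48.25) ≈ 6.95.

6.95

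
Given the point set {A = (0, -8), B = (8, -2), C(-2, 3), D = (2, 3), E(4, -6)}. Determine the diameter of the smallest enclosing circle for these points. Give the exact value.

12.5

The minimum enclosing circle of a finite set is fixed by two of the points (as a diameter) or three (as a circumcircle).
The minimum enclosing circle is determined by three boundary points: A, B, C.
Their circumcentre is (1.75, -2) with r² = 39.0625.
The farthest remaining point D is at distance² 25.0625 ≤ 39.0625.
Diameter = 2r = 2√(39.0625) = 12.5.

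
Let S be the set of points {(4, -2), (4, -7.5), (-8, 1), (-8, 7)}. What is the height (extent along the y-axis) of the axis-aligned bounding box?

max y = 7, min y = -7.5, so height = 14.5.

14.5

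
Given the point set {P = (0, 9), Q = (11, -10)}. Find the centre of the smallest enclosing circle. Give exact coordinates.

(5.5, -0.5)

The smallest circle enclosing two points has them as diameter endpoints.
Centre = midpoint = (5.5, -0.5); r² = |PQ|²/4 = 482/4 = 120.5.
Centre = (5.5, -0.5).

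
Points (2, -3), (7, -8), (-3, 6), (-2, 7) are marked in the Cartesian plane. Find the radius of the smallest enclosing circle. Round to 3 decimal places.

A smallest enclosing disk is always determined by at most three of the input points on its boundary.
The farthest pair is (7, -8)–(-2, 7) with squared distance 306. The circle on this segment as diameter has centre (2.5, -0.5) and r² = 306/4 = 76.5.
Check (2, -3): distance² to centre = 6.5 ≤ 76.5, so it lies inside.
All remaining points lie in this disk, and no smaller disk contains both endpoints, so this is the minimum enclosing circle.
r = √(76.5) ≈ 8.746.

8.746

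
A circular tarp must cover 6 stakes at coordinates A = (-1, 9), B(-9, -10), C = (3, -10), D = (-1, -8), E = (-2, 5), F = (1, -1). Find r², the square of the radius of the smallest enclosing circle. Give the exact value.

The minimum enclosing circle of a finite set is fixed by two of the points (as a diameter) or three (as a circumcircle).
The minimum enclosing circle is determined by three boundary points: A, B, C.
Their circumcentre is (-3, -51/38) with r² = 160225/1444.
The farthest remaining point D is at distance² 69785/1444 ≤ 160225/1444.

160225/1444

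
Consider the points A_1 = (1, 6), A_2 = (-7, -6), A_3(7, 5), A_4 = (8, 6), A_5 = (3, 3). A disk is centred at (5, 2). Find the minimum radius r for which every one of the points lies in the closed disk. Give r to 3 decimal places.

The required radius is the distance from (5, 2) to the farthest point.
Squared distances: 32, 208, 13, 25, 5.
Maximum is 208, attained at A_2.
r = √208 ≈ 14.422.

14.422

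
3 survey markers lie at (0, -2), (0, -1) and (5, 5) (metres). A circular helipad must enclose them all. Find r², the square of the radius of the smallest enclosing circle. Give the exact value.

18.5

Call the three points A, B, C in the order given.
Side lengths²: AB² = 1, AC² = 74, BC² = 61.
Since AC² = 74 ≥ 61 + 1 = 62, the angle opposite AC is not acute, so the smallest enclosing circle has AC as diameter.
Centre = midpoint of AC = (2.5, 1.5), r² = 74/4 = 18.5.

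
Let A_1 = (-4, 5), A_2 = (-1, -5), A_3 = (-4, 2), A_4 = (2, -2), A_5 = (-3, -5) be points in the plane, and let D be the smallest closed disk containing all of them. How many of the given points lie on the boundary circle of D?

2

The farthest pair is A_1–A_2 with squared distance 109. The circle on this segment as diameter has centre (-2.5, 0) and r² = 109/4 = 27.25.
Check A_3: distance² to centre = 6.25 ≤ 27.25, so it lies inside.
All remaining points lie in this disk, and no smaller disk contains both endpoints, so this is the minimum enclosing circle.
The points at distance exactly r from the centre are A_1, A_2 — 2 points.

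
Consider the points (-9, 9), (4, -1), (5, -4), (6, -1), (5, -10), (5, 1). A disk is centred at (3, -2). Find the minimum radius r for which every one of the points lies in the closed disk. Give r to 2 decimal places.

The required radius is the distance from (3, -2) to the farthest point.
Squared distances: 265, 2, 8, 10, 68, 13.
Maximum is 265, attained at (-9, 9).
r = √265 ≈ 16.28.

16.28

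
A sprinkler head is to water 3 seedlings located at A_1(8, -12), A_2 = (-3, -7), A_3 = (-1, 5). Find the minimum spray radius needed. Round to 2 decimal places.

9.62

Side lengths²: A_1A_2² = 146, A_1A_3² = 370, A_2A_3² = 148.
Since A_1A_3² = 370 ≥ 148 + 146 = 294, the angle opposite A_1A_3 is not acute, so the smallest enclosing circle has A_1A_3 as diameter.
Centre = midpoint of A_1A_3 = (3.5, -3.5), r² = 370/4 = 92.5.
r = √(92.5) ≈ 9.62.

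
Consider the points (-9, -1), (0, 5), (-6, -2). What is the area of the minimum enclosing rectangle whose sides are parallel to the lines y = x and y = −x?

In coordinates u = x + y, v = x − y the rectangle is axis-aligned; the map (x,y)→(u,v) scales areas by 2.
u-values: -10, 5, -8; range = 5 − (-10) = 15.
v-values: -8, -5, -4; range = -4 − (-8) = 4.
Area = (15 × 4) / 2 = 30.

30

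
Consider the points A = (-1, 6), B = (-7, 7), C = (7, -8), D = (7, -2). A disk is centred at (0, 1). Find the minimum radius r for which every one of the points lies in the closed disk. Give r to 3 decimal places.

11.402

The required radius is the distance from (0, 1) to the farthest point.
Squared distances: 26, 85, 130, 58.
Maximum is 130, attained at C.
r = √130 ≈ 11.402.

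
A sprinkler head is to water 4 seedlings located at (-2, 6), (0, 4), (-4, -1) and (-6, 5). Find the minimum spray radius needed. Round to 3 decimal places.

The minimum enclosing circle of a finite set is fixed by two of the points (as a diameter) or three (as a circumcircle).
The minimum enclosing circle is determined by three boundary points: (-2, 6), (-4, -1), (-6, 5).
Their circumcentre is (-85/26, 67/26) with r² = 4505/338.
The farthest remaining point (0, 4) is at distance² 4297/338 ≤ 4505/338.
r = √(4505/338) ≈ 3.651.

3.651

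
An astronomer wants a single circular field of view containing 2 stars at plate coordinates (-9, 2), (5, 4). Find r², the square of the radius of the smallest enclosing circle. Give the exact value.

50

The smallest circle enclosing two points has them as diameter endpoints.
Centre = midpoint = (-2, 3); r² = |(-9, 2)−(5, 4)|²/4 = 200/4 = 50.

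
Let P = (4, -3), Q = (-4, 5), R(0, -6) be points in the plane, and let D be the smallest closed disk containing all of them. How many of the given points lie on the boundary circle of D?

3

Side lengths²: PQ² = 128, PR² = 25, QR² = 137.
Since QR² = 137 < 128 + 25 = 153, the triangle is acute, so the smallest enclosing circle is the circumcircle.
Circumcentre = (-17/14, -3/14), r² = 3425/98.
The points at distance exactly r from the centre are P, Q, R — 3 points.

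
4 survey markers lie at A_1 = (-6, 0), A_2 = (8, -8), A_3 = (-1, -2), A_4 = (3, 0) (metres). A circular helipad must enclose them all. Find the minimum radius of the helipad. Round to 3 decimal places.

The minimum enclosing circle of a finite set is fixed by two of the points (as a diameter) or three (as a circumcircle).
The farthest pair is A_1–A_2 with squared distance 260. The circle on this segment as diameter has centre (1, -4) and r² = 260/4 = 65.
Check A_3: distance² to centre = 8 ≤ 65, so it lies inside.
All remaining points lie in this disk, and no smaller disk contains both endpoints, so this is the minimum enclosing circle.
r = √65 ≈ 8.062.

8.062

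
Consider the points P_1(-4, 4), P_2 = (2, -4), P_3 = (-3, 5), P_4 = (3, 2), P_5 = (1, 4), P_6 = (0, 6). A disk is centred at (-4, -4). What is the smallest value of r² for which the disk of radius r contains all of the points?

The required radius is the distance from (-4, -4) to the farthest point.
Squared distances: 64, 36, 82, 85, 89, 116.
Maximum is 116, attained at P_6.

116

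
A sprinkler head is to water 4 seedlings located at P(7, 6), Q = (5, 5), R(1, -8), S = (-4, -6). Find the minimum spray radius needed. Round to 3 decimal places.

8.139

A smallest enclosing disk is always determined by at most three of the input points on its boundary.
The farthest pair is P–S with squared distance 265. The circle on this segment as diameter has centre (1.5, 0) and r² = 265/4 = 66.25.
Check Q: distance² to centre = 37.25 ≤ 66.25, so it lies inside.
All remaining points lie in this disk, and no smaller disk contains both endpoints, so this is the minimum enclosing circle.
r = √(66.25) ≈ 8.139.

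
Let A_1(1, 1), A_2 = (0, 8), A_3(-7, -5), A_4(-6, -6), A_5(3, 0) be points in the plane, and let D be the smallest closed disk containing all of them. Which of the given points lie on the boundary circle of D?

A_2, A_4

The minimum enclosing circle of a finite set is fixed by two of the points (as a diameter) or three (as a circumcircle).
The farthest pair is A_2–A_4 with squared distance 232. The circle on this segment as diameter has centre (-3, 1) and r² = 232/4 = 58.
Check A_1: distance² to centre = 16 ≤ 58, so it lies inside.
All remaining points lie in this disk, and no smaller disk contains both endpoints, so this is the minimum enclosing circle.
The points at distance exactly r from the centre are A_2, A_4 — 2 points.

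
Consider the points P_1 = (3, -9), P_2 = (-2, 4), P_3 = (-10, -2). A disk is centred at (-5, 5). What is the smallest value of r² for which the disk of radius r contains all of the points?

260

The required radius is the distance from (-5, 5) to the farthest point.
Squared distances: 260, 10, 74.
Maximum is 260, attained at P_1.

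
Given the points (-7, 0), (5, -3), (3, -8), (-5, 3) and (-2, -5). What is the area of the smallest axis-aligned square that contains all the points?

144

The bounding box has width 12 and height 11.
An axis-aligned square enclosing the set must have side ≥ max(width, height).
So the minimum side is max(12, 11) = 12.
Area = 12² = 144.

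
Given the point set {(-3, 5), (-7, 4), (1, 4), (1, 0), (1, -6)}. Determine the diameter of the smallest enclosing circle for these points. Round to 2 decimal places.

12.81

The farthest pair is (-7, 4)–(1, -6) with squared distance 164. The circle on this segment as diameter has centre (-3, -1) and r² = 164/4 = 41.
Check (-3, 5): distance² to centre = 36 ≤ 41, so it lies inside.
All remaining points lie in this disk, and no smaller disk contains both endpoints, so this is the minimum enclosing circle.
Diameter = 2r = 2√41 ≈ 12.81.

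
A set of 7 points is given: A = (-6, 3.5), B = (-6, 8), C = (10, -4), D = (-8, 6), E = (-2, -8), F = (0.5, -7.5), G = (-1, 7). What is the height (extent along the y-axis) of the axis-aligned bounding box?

max y = 8, min y = -8, so height = 16.

16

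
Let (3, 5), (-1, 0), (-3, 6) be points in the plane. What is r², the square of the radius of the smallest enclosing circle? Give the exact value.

7585/578

Call the three points A, B, C in the order given.
Side lengths²: AB² = 41, AC² = 37, BC² = 40.
Since AB² = 41 < 40 + 37 = 77, the triangle is acute, so the smallest enclosing circle is the circumcircle.
Circumcentre = (-11/34, 121/34), r² = 7585/578.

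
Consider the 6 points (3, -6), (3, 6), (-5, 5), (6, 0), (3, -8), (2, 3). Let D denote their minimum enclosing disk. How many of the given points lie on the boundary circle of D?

3

The minimum enclosing circle is determined by three boundary points: (3, 6), (-5, 5), (3, -8).
Their circumcentre is (-0.1875, -1) with r² = 59.16015625.
The farthest remaining point (6, 0) is at distance² 39.28515625 ≤ 59.16015625.
The points at distance exactly r from the centre are (3, 6), (-5, 5), (3, -8) — 3 points.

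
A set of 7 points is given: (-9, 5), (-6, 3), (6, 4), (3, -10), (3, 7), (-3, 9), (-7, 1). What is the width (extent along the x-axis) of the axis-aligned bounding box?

max x = 6, min x = -9, so width = 15.

15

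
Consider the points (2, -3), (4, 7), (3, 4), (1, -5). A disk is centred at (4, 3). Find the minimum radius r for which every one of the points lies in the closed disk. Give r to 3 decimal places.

8.544

The required radius is the distance from (4, 3) to the farthest point.
Squared distances: 40, 16, 2, 73.
Maximum is 73, attained at (1, -5).
r = √73 ≈ 8.544.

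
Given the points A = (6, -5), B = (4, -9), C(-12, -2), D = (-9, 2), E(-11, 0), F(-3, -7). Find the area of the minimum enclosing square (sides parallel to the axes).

324

The bounding box has width 18 and height 11.
An axis-aligned square enclosing the set must have side ≥ max(width, height).
So the minimum side is max(18, 11) = 18.
Area = 18² = 324.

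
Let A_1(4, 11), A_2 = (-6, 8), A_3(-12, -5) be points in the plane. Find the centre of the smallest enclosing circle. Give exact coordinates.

Side lengths²: A_1A_2² = 109, A_1A_3² = 512, A_2A_3² = 205.
Since A_1A_3² = 512 ≥ 205 + 109 = 314, the angle opposite A_1A_3 is not acute, so the smallest enclosing circle has A_1A_3 as diameter.
Centre = midpoint of A_1A_3 = (-4, 3), r² = 512/4 = 128.
Centre = (-4, 3).

(-4, 3)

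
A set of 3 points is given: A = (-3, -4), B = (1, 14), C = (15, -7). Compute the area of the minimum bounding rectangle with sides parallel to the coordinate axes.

x ranges over [-3, 15], width 18.
y ranges over [-7, 14], height 21.
Area = 18 × 21 = 378.

378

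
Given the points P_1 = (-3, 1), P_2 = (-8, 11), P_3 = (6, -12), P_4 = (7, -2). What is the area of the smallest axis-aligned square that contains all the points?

The bounding box has width 15 and height 23.
An axis-aligned square enclosing the set must have side ≥ max(width, height).
So the minimum side is max(15, 23) = 23.
Area = 23² = 529.

529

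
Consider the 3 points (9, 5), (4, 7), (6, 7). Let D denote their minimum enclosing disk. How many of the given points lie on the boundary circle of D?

2

Call the three points A, B, C in the order given.
Side lengths²: AB² = 29, AC² = 13, BC² = 4.
Since AB² = 29 ≥ 13 + 4 = 17, the angle opposite AB is not acute, so the smallest enclosing circle has AB as diameter.
Centre = midpoint of AB = (6.5, 6), r² = 29/4 = 7.25.
The points at distance exactly r from the centre are (9, 5), (4, 7) — 2 points.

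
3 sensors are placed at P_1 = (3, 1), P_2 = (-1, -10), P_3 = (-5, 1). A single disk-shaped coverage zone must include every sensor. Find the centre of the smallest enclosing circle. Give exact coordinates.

Side lengths²: P_1P_2² = 137, P_1P_3² = 64, P_2P_3² = 137.
Since P_2P_3² = 137 < 137 + 64 = 201, the triangle is acute, so the smallest enclosing circle is the circumcircle.
Circumcentre = (-1, -83/22), r² = 18769/484.
Centre = (-1, -83/22).

(-1, -83/22)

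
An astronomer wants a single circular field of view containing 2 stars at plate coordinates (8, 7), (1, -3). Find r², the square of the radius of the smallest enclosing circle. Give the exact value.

The smallest circle enclosing two points has them as diameter endpoints.
Centre = midpoint = (4.5, 2); r² = |(8, 7)−(1, -3)|²/4 = 149/4 = 37.25.

37.25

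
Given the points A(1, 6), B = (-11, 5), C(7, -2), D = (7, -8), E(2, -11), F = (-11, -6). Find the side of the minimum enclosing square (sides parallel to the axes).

18

The bounding box has width 18 and height 17.
An axis-aligned square enclosing the set must have side ≥ max(width, height).
So the minimum side is max(18, 17) = 18.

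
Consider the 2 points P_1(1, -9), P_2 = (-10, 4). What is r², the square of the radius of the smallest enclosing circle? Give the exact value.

72.5

The smallest circle enclosing two points has them as diameter endpoints.
Centre = midpoint = (-4.5, -2.5); r² = |P_1P_2|²/4 = 290/4 = 72.5.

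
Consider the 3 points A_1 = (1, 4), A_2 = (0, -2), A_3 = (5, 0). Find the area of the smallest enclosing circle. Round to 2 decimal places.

34.40

Side lengths²: A_1A_2² = 37, A_1A_3² = 32, A_2A_3² = 29.
Since A_1A_2² = 37 < 32 + 29 = 61, the triangle is acute, so the smallest enclosing circle is the circumcircle.
Circumcentre = (25/14, 11/14), r² = 1073/98.
Area = π·r² = π·1073/98 ≈ 34.40.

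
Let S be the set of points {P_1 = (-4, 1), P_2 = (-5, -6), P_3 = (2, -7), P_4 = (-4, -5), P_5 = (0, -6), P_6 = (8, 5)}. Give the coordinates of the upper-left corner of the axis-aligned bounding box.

x-range [-5, 8], y-range [-7, 5].
The upper-left corner is (-5, 5).

(-5, 5)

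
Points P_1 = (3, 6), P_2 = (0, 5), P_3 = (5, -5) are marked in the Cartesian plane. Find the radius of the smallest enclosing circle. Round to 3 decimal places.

5.647

Side lengths²: P_1P_2² = 10, P_1P_3² = 125, P_2P_3² = 125.
Since P_2P_3² = 125 < 125 + 10 = 135, the triangle is acute, so the smallest enclosing circle is the circumcircle.
Circumcentre = (45/14, 5/14), r² = 3125/98.
r = √(3125/98) ≈ 5.647.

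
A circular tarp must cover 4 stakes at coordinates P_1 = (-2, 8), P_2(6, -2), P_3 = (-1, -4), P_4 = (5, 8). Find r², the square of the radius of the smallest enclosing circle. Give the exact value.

The minimum enclosing circle of a finite set is fixed by two of the points (as a diameter) or three (as a circumcircle).
The minimum enclosing circle is determined by three boundary points: P_1, P_3, P_4.
Their circumcentre is (1.5, 2.25) with r² = 45.3125.
The farthest remaining point P_2 is at distance² 38.3125 ≤ 45.3125.

45.3125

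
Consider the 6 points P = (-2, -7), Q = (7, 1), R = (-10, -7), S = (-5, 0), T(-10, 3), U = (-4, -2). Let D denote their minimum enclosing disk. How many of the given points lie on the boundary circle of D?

3

By Welzl's lemma the MEC is supported by two points (diametrically opposite) or three points (on a circumcircle).
The minimum enclosing circle is determined by three boundary points: Q, R, T.
Their circumcentre is (-67/34, -2) with r² = 103429/1156.
The farthest remaining point P is at distance² 28901/1156 ≤ 103429/1156.
The points at distance exactly r from the centre are Q, R, T — 3 points.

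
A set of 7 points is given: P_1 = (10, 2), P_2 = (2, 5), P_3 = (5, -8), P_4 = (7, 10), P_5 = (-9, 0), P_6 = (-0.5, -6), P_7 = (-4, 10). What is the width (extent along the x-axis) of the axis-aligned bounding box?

19

max x = 10, min x = -9, so width = 19.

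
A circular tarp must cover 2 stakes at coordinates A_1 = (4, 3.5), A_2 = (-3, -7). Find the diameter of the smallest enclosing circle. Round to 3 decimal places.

12.619

The smallest circle enclosing two points has them as diameter endpoints.
Centre = midpoint = (0.5, -1.75); r² = |A_1A_2|²/4 = 159.25/4 = 39.8125.
Diameter = 2r = 2√(39.8125) ≈ 12.619.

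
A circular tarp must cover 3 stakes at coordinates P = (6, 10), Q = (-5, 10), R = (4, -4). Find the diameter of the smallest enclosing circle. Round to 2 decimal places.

Side lengths²: PQ² = 121, PR² = 200, QR² = 277.
Since QR² = 277 < 200 + 121 = 321, the triangle is acute, so the smallest enclosing circle is the circumcircle.
Circumcentre = (0.5, 51/14), r² = 6925/98.
Diameter = 2r = 2√(6925/98) ≈ 16.81.

16.81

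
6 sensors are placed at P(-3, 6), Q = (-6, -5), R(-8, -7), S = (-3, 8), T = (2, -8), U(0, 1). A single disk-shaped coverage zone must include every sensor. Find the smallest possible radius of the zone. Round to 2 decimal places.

8.59

A smallest enclosing disk is always determined by at most three of the input points on its boundary.
The minimum enclosing circle is determined by three boundary points: R, S, T.
Their circumcentre is (-143/62, -35/62) with r² = 141905/1922.
The farthest remaining point P is at distance² 83749/1922 ≤ 141905/1922.
r = √(141905/1922) ≈ 8.59.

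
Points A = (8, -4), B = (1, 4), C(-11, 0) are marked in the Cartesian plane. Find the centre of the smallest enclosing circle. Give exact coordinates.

Side lengths²: AB² = 113, AC² = 377, BC² = 160.
Since AC² = 377 ≥ 160 + 113 = 273, the angle opposite AC is not acute, so the smallest enclosing circle has AC as diameter.
Centre = midpoint of AC = (-1.5, -2), r² = 377/4 = 94.25.
Centre = (-1.5, -2).

(-1.5, -2)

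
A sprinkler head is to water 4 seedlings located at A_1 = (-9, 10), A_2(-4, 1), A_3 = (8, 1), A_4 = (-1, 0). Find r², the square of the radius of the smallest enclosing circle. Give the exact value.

A smallest enclosing disk is always determined by at most three of the input points on its boundary.
The farthest pair is A_1–A_3 with squared distance 370. The circle on this segment as diameter has centre (-0.5, 5.5) and r² = 370/4 = 92.5.
Check A_2: distance² to centre = 32.5 ≤ 92.5, so it lies inside.
All remaining points lie in this disk, and no smaller disk contains both endpoints, so this is the minimum enclosing circle.

92.5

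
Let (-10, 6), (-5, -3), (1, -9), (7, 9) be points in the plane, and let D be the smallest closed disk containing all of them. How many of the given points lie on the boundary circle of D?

The minimum enclosing circle is determined by three boundary points: (-10, 6), (1, -9), (7, 9).
Their circumcentre is (-0.4375, 71/48) with r² = 128885/1152.
The farthest remaining point (-5, -3) is at distance² 47093/1152 ≤ 128885/1152.
The points at distance exactly r from the centre are (-10, 6), (1, -9), (7, 9) — 3 points.

3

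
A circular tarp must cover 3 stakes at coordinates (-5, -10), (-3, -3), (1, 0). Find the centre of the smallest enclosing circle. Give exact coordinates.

(-2, -5)

Call the three points A, B, C in the order given.
Side lengths²: AB² = 53, AC² = 136, BC² = 25.
Since AC² = 136 ≥ 53 + 25 = 78, the angle opposite AC is not acute, so the smallest enclosing circle has AC as diameter.
Centre = midpoint of AC = (-2, -5), r² = 136/4 = 34.
Centre = (-2, -5).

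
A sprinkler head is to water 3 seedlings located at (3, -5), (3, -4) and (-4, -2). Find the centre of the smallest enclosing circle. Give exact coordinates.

Call the three points A, B, C in the order given.
Side lengths²: AB² = 1, AC² = 58, BC² = 53.
Since AC² = 58 ≥ 53 + 1 = 54, the angle opposite AC is not acute, so the smallest enclosing circle has AC as diameter.
Centre = midpoint of AC = (-0.5, -3.5), r² = 58/4 = 14.5.
Centre = (-0.5, -3.5).

(-0.5, -3.5)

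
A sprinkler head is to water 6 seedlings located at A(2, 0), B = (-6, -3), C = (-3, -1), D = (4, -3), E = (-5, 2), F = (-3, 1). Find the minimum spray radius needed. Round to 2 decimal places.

The minimum enclosing circle is determined by three boundary points: B, D, E.
Their circumcentre is (-1, -1.4) with r² = 27.56.
The farthest remaining point A is at distance² 10.96 ≤ 27.56.
r = √(27.56) ≈ 5.25.

5.25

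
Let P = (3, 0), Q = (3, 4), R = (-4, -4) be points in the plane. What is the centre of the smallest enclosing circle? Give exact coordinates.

(-0.5, 0)

Side lengths²: PQ² = 16, PR² = 65, QR² = 113.
Since QR² = 113 ≥ 65 + 16 = 81, the angle opposite QR is not acute, so the smallest enclosing circle has QR as diameter.
Centre = midpoint of QR = (-0.5, 0), r² = 113/4 = 28.25.
Centre = (-0.5, 0).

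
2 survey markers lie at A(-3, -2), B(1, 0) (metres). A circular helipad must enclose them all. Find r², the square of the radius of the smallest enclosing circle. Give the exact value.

5

The smallest circle enclosing two points has them as diameter endpoints.
Centre = midpoint = (-1, -1); r² = |AB|²/4 = 20/4 = 5.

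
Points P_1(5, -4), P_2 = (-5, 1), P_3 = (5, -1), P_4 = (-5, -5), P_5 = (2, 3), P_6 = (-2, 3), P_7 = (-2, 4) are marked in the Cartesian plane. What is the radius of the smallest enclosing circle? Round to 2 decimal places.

The minimum enclosing circle is determined by three boundary points: P_1, P_4, P_7.
Their circumcentre is (-17/58, -91/58) with r² = 57065/1682.
The farthest remaining point P_2 is at distance² 48365/1682 ≤ 57065/1682.
r = √(57065/1682) ≈ 5.82.

5.82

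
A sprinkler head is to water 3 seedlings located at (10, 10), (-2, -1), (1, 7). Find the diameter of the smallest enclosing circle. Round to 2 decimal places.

16.28

Call the three points A, B, C in the order given.
Side lengths²: AB² = 265, AC² = 90, BC² = 73.
Since AB² = 265 ≥ 90 + 73 = 163, the angle opposite AB is not acute, so the smallest enclosing circle has AB as diameter.
Centre = midpoint of AB = (4, 4.5), r² = 265/4 = 66.25.
Diameter = 2r = 2√(66.25) ≈ 16.28.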